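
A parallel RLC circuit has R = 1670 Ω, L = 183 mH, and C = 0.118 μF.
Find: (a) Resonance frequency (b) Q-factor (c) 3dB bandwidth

Step 1 — Resonance: ω₀ = 1/√(LC) = 1/√(0.183·1.18e-07) = 6805 rad/s.
Step 2 — f₀ = ω₀/(2π) = 1083 Hz.
Step 3 — Parallel Q: Q = R/(ω₀L) = 1670/(6805·0.183) = 1.341.
Step 4 — Bandwidth: Δω = ω₀/Q = 5075 rad/s; BW = Δω/(2π) = 807.6 Hz.

(a) f₀ = 1083 Hz  (b) Q = 1.341  (c) BW = 807.6 Hz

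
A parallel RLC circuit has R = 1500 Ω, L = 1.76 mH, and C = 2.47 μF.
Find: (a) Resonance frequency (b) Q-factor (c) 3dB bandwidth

Step 1 — Resonance: ω₀ = 1/√(LC) = 1/√(0.00176·2.47e-06) = 1.517e+04 rad/s.
Step 2 — f₀ = ω₀/(2π) = 2414 Hz.
Step 3 — Parallel Q: Q = R/(ω₀L) = 1500/(1.517e+04·0.00176) = 56.19.
Step 4 — Bandwidth: Δω = ω₀/Q = 269.9 rad/s; BW = Δω/(2π) = 42.96 Hz.

(a) f₀ = 2414 Hz  (b) Q = 56.19  (c) BW = 42.96 Hz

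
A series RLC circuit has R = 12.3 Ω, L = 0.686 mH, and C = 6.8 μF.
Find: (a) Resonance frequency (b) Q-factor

Step 1 — Resonance condition Im(Z)=0 gives ω₀ = 1/√(LC).
Step 2 — ω₀ = 1/√(0.000686·6.8e-06) = 1.464e+04 rad/s.
Step 3 — f₀ = ω₀/(2π) = 2330 Hz.
Step 4 — Series Q: Q = ω₀L/R = 1.464e+04·0.000686/12.3 = 0.8166.

(a) f₀ = 2330 Hz  (b) Q = 0.8166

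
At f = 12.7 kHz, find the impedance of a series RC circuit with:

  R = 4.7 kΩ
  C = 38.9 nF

Step 1 — Angular frequency: ω = 2π·f = 2π·1.27e+04 = 7.98e+04 rad/s.
Step 2 — Component impedances:
  R: Z = R = 4700 Ω
  C: Z = 1/(jωC) = -j/(ω·C) = 0 - j322.2 Ω
Step 3 — Series combination: Z_total = R + C = 4700 - j322.2 Ω = 4711∠-3.9° Ω.

Z = 4700 - j322.2 Ω = 4711∠-3.9° Ω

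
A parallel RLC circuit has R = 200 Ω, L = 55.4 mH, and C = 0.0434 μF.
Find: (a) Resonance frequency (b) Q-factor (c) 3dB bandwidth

Step 1 — Resonance: ω₀ = 1/√(LC) = 1/√(0.0554·4.34e-08) = 2.039e+04 rad/s.
Step 2 — f₀ = ω₀/(2π) = 3246 Hz.
Step 3 — Parallel Q: Q = R/(ω₀L) = 200/(2.039e+04·0.0554) = 0.177.
Step 4 — Bandwidth: Δω = ω₀/Q = 1.152e+05 rad/s; BW = Δω/(2π) = 1.834e+04 Hz.

(a) f₀ = 3246 Hz  (b) Q = 0.177  (c) BW = 1.834e+04 Hz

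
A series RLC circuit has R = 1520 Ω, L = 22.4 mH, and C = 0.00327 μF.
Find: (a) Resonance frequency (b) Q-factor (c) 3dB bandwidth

Step 1 — Resonance condition Im(Z)=0 gives ω₀ = 1/√(LC).
Step 2 — ω₀ = 1/√(0.0224·3.27e-09) = 1.168e+05 rad/s.
Step 3 — f₀ = ω₀/(2π) = 1.86e+04 Hz.
Step 4 — Series Q: Q = ω₀L/R = 1.168e+05·0.0224/1520 = 1.722.
Step 5 — 3dB bandwidth: Δω = ω₀/Q = 6.786e+04 rad/s; BW = Δω/(2π) = 1.08e+04 Hz.

(a) f₀ = 1.86e+04 Hz  (b) Q = 1.722  (c) BW = 1.08e+04 Hz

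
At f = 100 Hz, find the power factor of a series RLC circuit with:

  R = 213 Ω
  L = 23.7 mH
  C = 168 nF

Step 1 — Angular frequency: ω = 2π·f = 2π·100 = 628.3 rad/s.
Step 2 — Component impedances:
  R: Z = R = 213 Ω
  L: Z = jωL = j·628.3·0.0237 = 0 + j14.89 Ω
  C: Z = 1/(jωC) = -j/(ω·C) = 0 - j9474 Ω
Step 3 — Series combination: Z_total = R + L + C = 213 - j9459 Ω = 9461∠-88.7° Ω.
Step 4 — Power factor: PF = cos(φ) = Re(Z)/|Z| = 213/9461 = 0.02251.
Step 5 — Type: Im(Z) = -9459 ⇒ leading (phase φ = -88.7°).

PF = 0.02251 (leading, φ = -88.7°)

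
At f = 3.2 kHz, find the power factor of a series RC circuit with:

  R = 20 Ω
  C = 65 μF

Step 1 — Angular frequency: ω = 2π·f = 2π·3200 = 2.011e+04 rad/s.
Step 2 — Component impedances:
  R: Z = R = 20 Ω
  C: Z = 1/(jωC) = -j/(ω·C) = 0 - j0.7652 Ω
Step 3 — Series combination: Z_total = R + C = 20 - j0.7652 Ω = 20.01∠-2.2° Ω.
Step 4 — Power factor: PF = cos(φ) = Re(Z)/|Z| = 20/20.015 = 0.9993.
Step 5 — Type: Im(Z) = -0.7652 ⇒ leading (phase φ = -2.2°).

PF = 0.9993 (leading, φ = -2.2°)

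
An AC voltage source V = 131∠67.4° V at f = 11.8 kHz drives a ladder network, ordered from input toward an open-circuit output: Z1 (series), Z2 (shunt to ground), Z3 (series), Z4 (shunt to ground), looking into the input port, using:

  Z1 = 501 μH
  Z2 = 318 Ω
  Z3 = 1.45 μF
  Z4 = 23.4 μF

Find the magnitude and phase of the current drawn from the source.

Step 1 — Angular frequency: ω = 2π·f = 2π·1.18e+04 = 7.414e+04 rad/s.
Step 2 — Component impedances:
  Z1: Z = jωL = j·7.414e+04·0.000501 = 0 + j37.14 Ω
  Z2: Z = R = 318 Ω
  Z3: Z = 1/(jωC) = -j/(ω·C) = 0 - j9.302 Ω
  Z4: Z = 1/(jωC) = -j/(ω·C) = 0 - j0.5764 Ω
Step 3 — Ladder network (open output): work backward from the far end, alternating series and parallel combinations. Z_in = 0.3066 + j27.28 Ω = 27.28∠89.4° Ω.
Step 4 — Source phasor: V = 131∠67.4° V = 50.34 + j120.9 V.
Step 5 — Ohm's law: I = V / Z_total = (50.34 + j120.9) / (0.3066 + j27.28) = 4.454 - j1.796 A.
Step 6 — Convert to polar: |I| = 4.802 A, ∠I = -22.0°.

I = 4.802∠-22.0° A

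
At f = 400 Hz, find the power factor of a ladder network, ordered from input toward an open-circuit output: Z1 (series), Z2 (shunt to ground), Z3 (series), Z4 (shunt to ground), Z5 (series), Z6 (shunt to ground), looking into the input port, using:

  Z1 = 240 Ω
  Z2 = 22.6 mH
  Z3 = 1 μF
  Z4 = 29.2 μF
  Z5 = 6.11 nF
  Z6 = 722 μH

Step 1 — Angular frequency: ω = 2π·f = 2π·400 = 2513 rad/s.
Step 2 — Component impedances:
  Z1: Z = R = 240 Ω
  Z2: Z = jωL = j·2513·0.0226 = 0 + j56.8 Ω
  Z3: Z = 1/(jωC) = -j/(ω·C) = 0 - j397.9 Ω
  Z4: Z = 1/(jωC) = -j/(ω·C) = 0 - j13.63 Ω
  Z5: Z = 1/(jωC) = -j/(ω·C) = 0 - j6.512e+04 Ω
  Z6: Z = jωL = j·2513·0.000722 = 0 + j1.815 Ω
Step 3 — Ladder network (open output): work backward from the far end, alternating series and parallel combinations. Z_in = 240 + j65.9 Ω = 248.9∠15.4° Ω.
Step 4 — Power factor: PF = cos(φ) = Re(Z)/|Z| = 240/248.88 = 0.9643.
Step 5 — Type: Im(Z) = 65.9 ⇒ lagging (phase φ = 15.4°).

PF = 0.9643 (lagging, φ = 15.4°)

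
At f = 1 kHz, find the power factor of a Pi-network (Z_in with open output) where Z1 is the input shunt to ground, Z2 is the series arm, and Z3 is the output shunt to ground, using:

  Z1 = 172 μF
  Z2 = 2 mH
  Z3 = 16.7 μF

Step 1 — Angular frequency: ω = 2π·f = 2π·1000 = 6283 rad/s.
Step 2 — Component impedances:
  Z1: Z = 1/(jωC) = -j/(ω·C) = 0 - j0.9253 Ω
  Z2: Z = jωL = j·6283·0.002 = 0 + j12.57 Ω
  Z3: Z = 1/(jωC) = -j/(ω·C) = 0 - j9.53 Ω
Step 3 — With open output, the series arm Z2 and the output shunt Z3 appear in series to ground: Z2 + Z3 = 0 + j3.036 Ω.
Step 4 — Parallel with input shunt Z1: Z_in = Z1 || (Z2 + Z3) = 0 - j1.331 Ω = 1.331∠-90.0° Ω.
Step 5 — Power factor: PF = cos(φ) = Re(Z)/|Z| = 0/1.331 = 0.
Step 6 — Type: Im(Z) = -1.331 ⇒ leading (phase φ = -90.0°).

PF = 0 (leading, φ = -90.0°)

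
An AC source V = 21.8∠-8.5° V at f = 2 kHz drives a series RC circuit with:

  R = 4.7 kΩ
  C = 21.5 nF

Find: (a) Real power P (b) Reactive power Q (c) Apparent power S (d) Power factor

Step 1 — Angular frequency: ω = 2π·f = 2π·2000 = 1.257e+04 rad/s.
Step 2 — Component impedances:
  R: Z = R = 4700 Ω
  C: Z = 1/(jωC) = -j/(ω·C) = 0 - j3701 Ω
Step 3 — Series combination: Z_total = R + C = 4700 - j3701 Ω = 5982∠-38.2° Ω.
Step 4 — Source phasor: V = 21.8∠-8.5° V = 21.56 - j3.222 V.
Step 5 — Current: I = V / Z = 0.003165 + j0.001807 A = 0.003644∠29.7° A.
Step 6 — Complex power: S = V·I* = 0.06241 - j0.04915 VA.
Step 7 — Real power: P = Re(S) = 0.06241 W.
Step 8 — Reactive power: Q = Im(S) = -0.04915 VAR.
Step 9 — Apparent power: |S| = 0.07944 VA.
Step 10 — Power factor: PF = P/|S| = 0.7856 (leading).

(a) P = 0.06241 W  (b) Q = -0.04915 VAR  (c) S = 0.07944 VA  (d) PF = 0.7856 (leading)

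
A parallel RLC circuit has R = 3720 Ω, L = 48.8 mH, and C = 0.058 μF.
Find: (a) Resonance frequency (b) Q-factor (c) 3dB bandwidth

Step 1 — Resonance: ω₀ = 1/√(LC) = 1/√(0.0488·5.8e-08) = 1.88e+04 rad/s.
Step 2 — f₀ = ω₀/(2π) = 2992 Hz.
Step 3 — Parallel Q: Q = R/(ω₀L) = 3720/(1.88e+04·0.0488) = 4.056.
Step 4 — Bandwidth: Δω = ω₀/Q = 4635 rad/s; BW = Δω/(2π) = 737.6 Hz.

(a) f₀ = 2992 Hz  (b) Q = 4.056  (c) BW = 737.6 Hz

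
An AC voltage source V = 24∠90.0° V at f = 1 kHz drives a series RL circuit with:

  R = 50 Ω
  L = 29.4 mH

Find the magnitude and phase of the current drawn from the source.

Step 1 — Angular frequency: ω = 2π·f = 2π·1000 = 6283 rad/s.
Step 2 — Component impedances:
  R: Z = R = 50 Ω
  L: Z = jωL = j·6283·0.0294 = 0 + j184.7 Ω
Step 3 — Series combination: Z_total = R + L = 50 + j184.7 Ω = 191.4∠74.9° Ω.
Step 4 — Source phasor: V = 24∠90.0° V = 0 + j24 V.
Step 5 — Ohm's law: I = V / Z_total = (0 + j24) / (50 + j184.7) = 0.1211 + j0.03277 A.
Step 6 — Convert to polar: |I| = 0.1254 A, ∠I = 15.1°.

I = 0.1254∠15.1° A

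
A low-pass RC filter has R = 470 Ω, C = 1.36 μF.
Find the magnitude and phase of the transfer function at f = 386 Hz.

Step 1 — Angular frequency: ω = 2π·386 = 2425 rad/s.
Step 2 — Transfer function: H(jω) = 1/(1 + jωRC).
Step 3 — Denominator: 1 + jωRC = 1 + j·2425·470·1.36e-06 = 1 + j1.55.
Step 4 — H = 0.2938 - j0.4555.
Step 5 — Magnitude: |H| = 0.5421 (-5.3 dB); phase: φ = -57.2°.

|H| = 0.5421 (-5.3 dB), φ = -57.2°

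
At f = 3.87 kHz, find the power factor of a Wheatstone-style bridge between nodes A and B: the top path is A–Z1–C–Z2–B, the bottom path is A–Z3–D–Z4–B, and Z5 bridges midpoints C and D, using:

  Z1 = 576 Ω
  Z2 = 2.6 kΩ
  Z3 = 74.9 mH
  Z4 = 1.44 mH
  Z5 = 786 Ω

Step 1 — Angular frequency: ω = 2π·f = 2π·3870 = 2.432e+04 rad/s.
Step 2 — Component impedances:
  Z1: Z = R = 576 Ω
  Z2: Z = R = 2600 Ω
  Z3: Z = jωL = j·2.432e+04·0.0749 = 0 + j1821 Ω
  Z4: Z = jωL = j·2.432e+04·0.00144 = 0 + j35.01 Ω
  Z5: Z = R = 786 Ω
Step 3 — Bridge requires nodal analysis (the Z5 bridge couples midpoints C and D, so the two paths cannot be reduced to a simple series/parallel combination). Setting node B to ground and injecting 1 A at node A, the 3-node admittance system at A, C, D solves to V_A = Z_AB = 837.4 + j562.2 Ω = 1009∠33.9° Ω.
Step 4 — Power factor: PF = cos(φ) = Re(Z)/|Z| = 837.444/1008.66 = 0.8303.
Step 5 — Type: Im(Z) = 562.2 ⇒ lagging (phase φ = 33.9°).

PF = 0.8303 (lagging, φ = 33.9°)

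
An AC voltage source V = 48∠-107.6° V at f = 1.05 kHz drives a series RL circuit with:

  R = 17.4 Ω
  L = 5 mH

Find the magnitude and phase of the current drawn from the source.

Step 1 — Angular frequency: ω = 2π·f = 2π·1050 = 6597 rad/s.
Step 2 — Component impedances:
  R: Z = R = 17.4 Ω
  L: Z = jωL = j·6597·0.005 = 0 + j32.99 Ω
Step 3 — Series combination: Z_total = R + L = 17.4 + j32.99 Ω = 37.29∠62.2° Ω.
Step 4 — Source phasor: V = 48∠-107.6° V = -14.51 - j45.75 V.
Step 5 — Ohm's law: I = V / Z_total = (-14.51 - j45.75) / (17.4 + j32.99) = -1.267 - j0.2282 A.
Step 6 — Convert to polar: |I| = 1.287 A, ∠I = -169.8°.

I = 1.287∠-169.8° A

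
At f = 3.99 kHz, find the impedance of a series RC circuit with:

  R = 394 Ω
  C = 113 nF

Step 1 — Angular frequency: ω = 2π·f = 2π·3990 = 2.507e+04 rad/s.
Step 2 — Component impedances:
  R: Z = R = 394 Ω
  C: Z = 1/(jωC) = -j/(ω·C) = 0 - j353 Ω
Step 3 — Series combination: Z_total = R + C = 394 - j353 Ω = 529∠-41.9° Ω.

Z = 394 - j353 Ω = 529∠-41.9° Ω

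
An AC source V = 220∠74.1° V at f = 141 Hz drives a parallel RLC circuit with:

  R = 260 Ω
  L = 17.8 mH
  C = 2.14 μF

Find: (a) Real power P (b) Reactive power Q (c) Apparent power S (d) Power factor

Step 1 — Angular frequency: ω = 2π·f = 2π·141 = 885.9 rad/s.
Step 2 — Component impedances:
  R: Z = R = 260 Ω
  L: Z = jωL = j·885.9·0.0178 = 0 + j15.77 Ω
  C: Z = 1/(jωC) = -j/(ω·C) = 0 - j527.5 Ω
Step 3 — Parallel combination: 1/Z_total = 1/R + 1/L + 1/C; Z_total = 1.012 + j16.19 Ω = 16.22∠86.4° Ω.
Step 4 — Source phasor: V = 220∠74.1° V = 60.27 + j211.6 V.
Step 5 — Current: I = V / Z = 13.25 - j2.894 A = 13.56∠-12.3° A.
Step 6 — Complex power: S = V·I* = 186.2 + j2977 VA.
Step 7 — Real power: P = Re(S) = 186.2 W.
Step 8 — Reactive power: Q = Im(S) = 2977 VAR.
Step 9 — Apparent power: |S| = 2983 VA.
Step 10 — Power factor: PF = P/|S| = 0.0624 (lagging).

(a) P = 186.2 W  (b) Q = 2977 VAR  (c) S = 2983 VA  (d) PF = 0.0624 (lagging)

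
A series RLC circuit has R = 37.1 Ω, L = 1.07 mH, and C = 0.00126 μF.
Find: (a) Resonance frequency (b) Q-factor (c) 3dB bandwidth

Step 1 — Resonance: ω₀ = 1/√(LC) = 1/√(0.00107·1.26e-09) = 8.612e+05 rad/s.
Step 2 — f₀ = ω₀/(2π) = 1.371e+05 Hz.
Step 3 — Series Q: Q = ω₀L/R = 8.612e+05·0.00107/37.1 = 24.84.
Step 4 — Bandwidth: Δω = ω₀/Q = 3.467e+04 rad/s; BW = Δω/(2π) = 5518 Hz.

(a) f₀ = 1.371e+05 Hz  (b) Q = 24.84  (c) BW = 5518 Hz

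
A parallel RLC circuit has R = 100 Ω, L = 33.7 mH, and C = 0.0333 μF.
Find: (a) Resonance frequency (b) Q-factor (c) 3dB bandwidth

Step 1 — Resonance: ω₀ = 1/√(LC) = 1/√(0.0337·3.33e-08) = 2.985e+04 rad/s.
Step 2 — f₀ = ω₀/(2π) = 4751 Hz.
Step 3 — Parallel Q: Q = R/(ω₀L) = 100/(2.985e+04·0.0337) = 0.0994.
Step 4 — Bandwidth: Δω = ω₀/Q = 3.003e+05 rad/s; BW = Δω/(2π) = 4.779e+04 Hz.

(a) f₀ = 4751 Hz  (b) Q = 0.0994  (c) BW = 4.779e+04 Hz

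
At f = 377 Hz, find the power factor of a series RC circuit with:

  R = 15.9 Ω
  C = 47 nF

Step 1 — Angular frequency: ω = 2π·f = 2π·377 = 2369 rad/s.
Step 2 — Component impedances:
  R: Z = R = 15.9 Ω
  C: Z = 1/(jωC) = -j/(ω·C) = 0 - j8982 Ω
Step 3 — Series combination: Z_total = R + C = 15.9 - j8982 Ω = 8982∠-89.9° Ω.
Step 4 — Power factor: PF = cos(φ) = Re(Z)/|Z| = 15.9/8982 = 0.00177.
Step 5 — Type: Im(Z) = -8982 ⇒ leading (phase φ = -89.9°).

PF = 0.00177 (leading, φ = -89.9°)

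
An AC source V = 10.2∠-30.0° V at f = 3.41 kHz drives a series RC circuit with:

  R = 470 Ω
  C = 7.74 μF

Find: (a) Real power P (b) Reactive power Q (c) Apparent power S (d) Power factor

Step 1 — Angular frequency: ω = 2π·f = 2π·3410 = 2.143e+04 rad/s.
Step 2 — Component impedances:
  R: Z = R = 470 Ω
  C: Z = 1/(jωC) = -j/(ω·C) = 0 - j6.03 Ω
Step 3 — Series combination: Z_total = R + C = 470 - j6.03 Ω = 470∠-0.7° Ω.
Step 4 — Source phasor: V = 10.2∠-30.0° V = 8.833 - j5.1 V.
Step 5 — Current: I = V / Z = 0.01893 - j0.01061 A = 0.0217∠-29.3° A.
Step 6 — Complex power: S = V·I* = 0.2213 - j0.00284 VA.
Step 7 — Real power: P = Re(S) = 0.2213 W.
Step 8 — Reactive power: Q = Im(S) = -0.00284 VAR.
Step 9 — Apparent power: |S| = 0.2213 VA.
Step 10 — Power factor: PF = P/|S| = 0.9999 (leading).

(a) P = 0.2213 W  (b) Q = -0.00284 VAR  (c) S = 0.2213 VA  (d) PF = 0.9999 (leading)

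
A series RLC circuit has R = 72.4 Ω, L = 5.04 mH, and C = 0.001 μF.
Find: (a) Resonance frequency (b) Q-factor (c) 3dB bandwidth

Step 1 — Resonance condition Im(Z)=0 gives ω₀ = 1/√(LC).
Step 2 — ω₀ = 1/√(0.00504·1e-09) = 4.454e+05 rad/s.
Step 3 — f₀ = ω₀/(2π) = 7.089e+04 Hz.
Step 4 — Series Q: Q = ω₀L/R = 4.454e+05·0.00504/72.4 = 31.01.
Step 5 — 3dB bandwidth: Δω = ω₀/Q = 1.437e+04 rad/s; BW = Δω/(2π) = 2286 Hz.

(a) f₀ = 7.089e+04 Hz  (b) Q = 31.01  (c) BW = 2286 Hz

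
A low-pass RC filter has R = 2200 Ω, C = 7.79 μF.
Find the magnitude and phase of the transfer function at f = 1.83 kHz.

Step 1 — Angular frequency: ω = 2π·1830 = 1.15e+04 rad/s.
Step 2 — Transfer function: H(jω) = 1/(1 + jωRC).
Step 3 — Denominator: 1 + jωRC = 1 + j·1.15e+04·2200·7.79e-06 = 1 + j197.1.
Step 4 — H = 2.575e-05 - j0.005075.
Step 5 — Magnitude: |H| = 0.005075 (-45.9 dB); phase: φ = -89.7°.

|H| = 0.005075 (-45.9 dB), φ = -89.7°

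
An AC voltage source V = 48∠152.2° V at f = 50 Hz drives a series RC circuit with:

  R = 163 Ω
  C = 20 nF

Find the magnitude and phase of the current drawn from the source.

Step 1 — Angular frequency: ω = 2π·f = 2π·50 = 314.2 rad/s.
Step 2 — Component impedances:
  R: Z = R = 163 Ω
  C: Z = 1/(jωC) = -j/(ω·C) = 0 - j1.592e+05 Ω
Step 3 — Series combination: Z_total = R + C = 163 - j1.592e+05 Ω = 1.592e+05∠-89.9° Ω.
Step 4 — Source phasor: V = 48∠152.2° V = -42.46 + j22.39 V.
Step 5 — Ohm's law: I = V / Z_total = (-42.46 + j22.39) / (163 - j1.592e+05) = -0.0001409 - j0.0002666 A.
Step 6 — Convert to polar: |I| = 0.0003016 A, ∠I = -117.9°.

I = 0.0003016∠-117.9° A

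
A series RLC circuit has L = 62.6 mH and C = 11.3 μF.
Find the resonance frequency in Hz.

Step 1 — Resonance condition Im(Z)=0 gives ω₀ = 1/√(LC).
Step 2 — ω₀ = 1/√(0.0626·1.13e-05) = 1189 rad/s.
Step 3 — f₀ = ω₀/(2π) = 189.2 Hz.

f₀ = 189.2 Hz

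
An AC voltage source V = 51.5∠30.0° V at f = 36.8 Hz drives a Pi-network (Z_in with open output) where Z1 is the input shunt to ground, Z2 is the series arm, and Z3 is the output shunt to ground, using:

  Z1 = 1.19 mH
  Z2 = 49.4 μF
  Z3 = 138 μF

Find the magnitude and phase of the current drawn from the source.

Step 1 — Angular frequency: ω = 2π·f = 2π·36.8 = 231.2 rad/s.
Step 2 — Component impedances:
  Z1: Z = jωL = j·231.2·0.00119 = 0 + j0.2752 Ω
  Z2: Z = 1/(jωC) = -j/(ω·C) = 0 - j87.55 Ω
  Z3: Z = 1/(jωC) = -j/(ω·C) = 0 - j31.34 Ω
Step 3 — With open output, the series arm Z2 and the output shunt Z3 appear in series to ground: Z2 + Z3 = 0 - j118.9 Ω.
Step 4 — Parallel with input shunt Z1: Z_in = Z1 || (Z2 + Z3) = 0 + j0.2758 Ω = 0.2758∠90.0° Ω.
Step 5 — Source phasor: V = 51.5∠30.0° V = 44.6 + j25.75 V.
Step 6 — Ohm's law: I = V / Z_total = (44.6 + j25.75) / (0 + j0.2758) = 93.37 - j161.7 A.
Step 7 — Convert to polar: |I| = 186.7 A, ∠I = -60.0°.

I = 186.7∠-60.0° A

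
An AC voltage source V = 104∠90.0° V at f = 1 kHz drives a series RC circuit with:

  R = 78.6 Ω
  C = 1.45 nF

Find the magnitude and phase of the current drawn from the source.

Step 1 — Angular frequency: ω = 2π·f = 2π·1000 = 6283 rad/s.
Step 2 — Component impedances:
  R: Z = R = 78.6 Ω
  C: Z = 1/(jωC) = -j/(ω·C) = 0 - j1.098e+05 Ω
Step 3 — Series combination: Z_total = R + C = 78.6 - j1.098e+05 Ω = 1.098e+05∠-90.0° Ω.
Step 4 — Source phasor: V = 104∠90.0° V = 0 + j104 V.
Step 5 — Ohm's law: I = V / Z_total = (0 + j104) / (78.6 - j1.098e+05) = -0.0009475 + j6.785e-07 A.
Step 6 — Convert to polar: |I| = 0.0009475 A, ∠I = 180.0°.

I = 0.0009475∠180.0° A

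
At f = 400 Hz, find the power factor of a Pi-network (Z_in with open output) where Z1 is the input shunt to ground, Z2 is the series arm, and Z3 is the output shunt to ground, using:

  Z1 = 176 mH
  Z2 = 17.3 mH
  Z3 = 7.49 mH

Step 1 — Angular frequency: ω = 2π·f = 2π·400 = 2513 rad/s.
Step 2 — Component impedances:
  Z1: Z = jωL = j·2513·0.176 = 0 + j442.3 Ω
  Z2: Z = jωL = j·2513·0.0173 = 0 + j43.48 Ω
  Z3: Z = jωL = j·2513·0.00749 = 0 + j18.82 Ω
Step 3 — With open output, the series arm Z2 and the output shunt Z3 appear in series to ground: Z2 + Z3 = 0 + j62.3 Ω.
Step 4 — Parallel with input shunt Z1: Z_in = Z1 || (Z2 + Z3) = 0 + j54.61 Ω = 54.61∠90.0° Ω.
Step 5 — Power factor: PF = cos(φ) = Re(Z)/|Z| = -0/54.61 = -0.
Step 6 — Type: Im(Z) = 54.61 ⇒ lagging (phase φ = 90.0°).

PF = -0 (lagging, φ = 90.0°)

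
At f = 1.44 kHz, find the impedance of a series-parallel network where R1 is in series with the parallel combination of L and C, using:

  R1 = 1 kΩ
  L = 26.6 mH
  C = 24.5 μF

Step 1 — Angular frequency: ω = 2π·f = 2π·1440 = 9048 rad/s.
Step 2 — Component impedances:
  R1: Z = R = 1000 Ω
  L: Z = jωL = j·9048·0.0266 = 0 + j240.7 Ω
  C: Z = 1/(jωC) = -j/(ω·C) = 0 - j4.511 Ω
Step 3 — Parallel branch: L || C = 1/(1/L + 1/C) = 0 - j4.597 Ω.
Step 4 — Series with R1: Z_total = R1 + (L || C) = 1000 - j4.597 Ω = 1000∠-0.3° Ω.

Z = 1000 - j4.597 Ω = 1000∠-0.3° Ω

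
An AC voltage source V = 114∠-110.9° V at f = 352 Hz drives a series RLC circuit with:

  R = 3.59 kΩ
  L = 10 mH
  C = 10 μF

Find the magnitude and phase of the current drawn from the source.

Step 1 — Angular frequency: ω = 2π·f = 2π·352 = 2212 rad/s.
Step 2 — Component impedances:
  R: Z = R = 3590 Ω
  L: Z = jωL = j·2212·0.01 = 0 + j22.12 Ω
  C: Z = 1/(jωC) = -j/(ω·C) = 0 - j45.21 Ω
Step 3 — Series combination: Z_total = R + L + C = 3590 - j23.1 Ω = 3590∠-0.4° Ω.
Step 4 — Source phasor: V = 114∠-110.9° V = -40.67 - j106.5 V.
Step 5 — Ohm's law: I = V / Z_total = (-40.67 - j106.5) / (3590 - j23.1) = -0.01114 - j0.02974 A.
Step 6 — Convert to polar: |I| = 0.03175 A, ∠I = -110.5°.

I = 0.03175∠-110.5° A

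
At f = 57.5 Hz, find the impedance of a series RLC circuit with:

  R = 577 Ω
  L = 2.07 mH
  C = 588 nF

Step 1 — Angular frequency: ω = 2π·f = 2π·57.5 = 361.3 rad/s.
Step 2 — Component impedances:
  R: Z = R = 577 Ω
  L: Z = jωL = j·361.3·0.00207 = 0 + j0.7479 Ω
  C: Z = 1/(jωC) = -j/(ω·C) = 0 - j4707 Ω
Step 3 — Series combination: Z_total = R + L + C = 577 - j4707 Ω = 4742∠-83.0° Ω.

Z = 577 - j4707 Ω = 4742∠-83.0° Ω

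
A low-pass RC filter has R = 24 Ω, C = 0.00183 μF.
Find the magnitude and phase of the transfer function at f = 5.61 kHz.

Step 1 — Angular frequency: ω = 2π·5610 = 3.525e+04 rad/s.
Step 2 — Transfer function: H(jω) = 1/(1 + jωRC).
Step 3 — Denominator: 1 + jωRC = 1 + j·3.525e+04·24·1.83e-09 = 1 + j0.001548.
Step 4 — H = 1 - j0.001548.
Step 5 — Magnitude: |H| = 1 (-0.0 dB); phase: φ = -0.1°.

|H| = 1 (-0.0 dB), φ = -0.1°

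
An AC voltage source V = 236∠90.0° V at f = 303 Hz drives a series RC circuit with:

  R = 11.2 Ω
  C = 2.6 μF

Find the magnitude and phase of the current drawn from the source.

Step 1 — Angular frequency: ω = 2π·f = 2π·303 = 1904 rad/s.
Step 2 — Component impedances:
  R: Z = R = 11.2 Ω
  C: Z = 1/(jωC) = -j/(ω·C) = 0 - j202 Ω
Step 3 — Series combination: Z_total = R + C = 11.2 - j202 Ω = 202.3∠-86.8° Ω.
Step 4 — Source phasor: V = 236∠90.0° V = 0 + j236 V.
Step 5 — Ohm's law: I = V / Z_total = (0 + j236) / (11.2 - j202) = -1.165 + j0.06456 A.
Step 6 — Convert to polar: |I| = 1.166 A, ∠I = 176.8°.

I = 1.166∠176.8° A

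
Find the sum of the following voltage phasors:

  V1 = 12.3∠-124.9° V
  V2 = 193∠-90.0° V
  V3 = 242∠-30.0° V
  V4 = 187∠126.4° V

Step 1 — Convert each phasor to rectangular form:
  V1 = 12.3·(cos(-124.9°) + j·sin(-124.9°)) = -7.037 - j10.09 V
  V2 = 193·(cos(-90.0°) + j·sin(-90.0°)) = 0 - j193 V
  V3 = 242·(cos(-30.0°) + j·sin(-30.0°)) = 209.6 - j121 V
  V4 = 187·(cos(126.4°) + j·sin(126.4°)) = -111 + j150.5 V
Step 2 — Sum components: V_total = 91.57 - j173.6 V.
Step 3 — Convert to polar: |V_total| = 196.2 V, ∠V_total = -62.2°.

V_total = 196.2∠-62.2° V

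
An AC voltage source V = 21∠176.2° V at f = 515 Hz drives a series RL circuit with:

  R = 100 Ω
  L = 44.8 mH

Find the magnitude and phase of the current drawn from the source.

Step 1 — Angular frequency: ω = 2π·f = 2π·515 = 3236 rad/s.
Step 2 — Component impedances:
  R: Z = R = 100 Ω
  L: Z = jωL = j·3236·0.0448 = 0 + j145 Ω
Step 3 — Series combination: Z_total = R + L = 100 + j145 Ω = 176.1∠55.4° Ω.
Step 4 — Source phasor: V = 21∠176.2° V = -20.95 + j1.392 V.
Step 5 — Ohm's law: I = V / Z_total = (-20.95 + j1.392) / (100 + j145) = -0.06106 + j0.1024 A.
Step 6 — Convert to polar: |I| = 0.1192 A, ∠I = 120.8°.

I = 0.1192∠120.8° A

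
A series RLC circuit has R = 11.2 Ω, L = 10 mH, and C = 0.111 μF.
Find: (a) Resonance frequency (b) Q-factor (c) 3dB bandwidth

Step 1 — Resonance: ω₀ = 1/√(LC) = 1/√(0.01·1.11e-07) = 3.002e+04 rad/s.
Step 2 — f₀ = ω₀/(2π) = 4777 Hz.
Step 3 — Series Q: Q = ω₀L/R = 3.002e+04·0.01/11.2 = 26.8.
Step 4 — Bandwidth: Δω = ω₀/Q = 1120 rad/s; BW = Δω/(2π) = 178.3 Hz.

(a) f₀ = 4777 Hz  (b) Q = 26.8  (c) BW = 178.3 Hz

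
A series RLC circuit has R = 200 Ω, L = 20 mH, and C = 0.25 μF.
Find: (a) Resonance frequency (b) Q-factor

Step 1 — Resonance condition Im(Z)=0 gives ω₀ = 1/√(LC).
Step 2 — ω₀ = 1/√(0.02·2.5e-07) = 1.414e+04 rad/s.
Step 3 — f₀ = ω₀/(2π) = 2251 Hz.
Step 4 — Series Q: Q = ω₀L/R = 1.414e+04·0.02/200 = 1.414.

(a) f₀ = 2251 Hz  (b) Q = 1.414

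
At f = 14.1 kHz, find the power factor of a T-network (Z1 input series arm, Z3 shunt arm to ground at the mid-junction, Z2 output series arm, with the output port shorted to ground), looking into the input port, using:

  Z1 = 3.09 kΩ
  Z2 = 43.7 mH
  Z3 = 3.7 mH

Step 1 — Angular frequency: ω = 2π·f = 2π·1.41e+04 = 8.859e+04 rad/s.
Step 2 — Component impedances:
  Z1: Z = R = 3090 Ω
  Z2: Z = jωL = j·8.859e+04·0.0437 = 0 + j3872 Ω
  Z3: Z = jωL = j·8.859e+04·0.0037 = 0 + j327.8 Ω
Step 3 — With the output port shorted to ground, the output series arm Z2 runs from the junction to ground; the shunt arm Z3 also runs from the junction to ground. They appear in parallel: Z3 || Z2 = 0 + j302.2 Ω.
Step 4 — Series with input arm Z1: Z_in = Z1 + (Z3 || Z2) = 3090 + j302.2 Ω = 3105∠5.6° Ω.
Step 5 — Power factor: PF = cos(φ) = Re(Z)/|Z| = 3090/3104.7 = 0.9953.
Step 6 — Type: Im(Z) = 302.2 ⇒ lagging (phase φ = 5.6°).

PF = 0.9953 (lagging, φ = 5.6°)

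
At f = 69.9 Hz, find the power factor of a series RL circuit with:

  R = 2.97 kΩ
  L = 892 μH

Step 1 — Angular frequency: ω = 2π·f = 2π·69.9 = 439.2 rad/s.
Step 2 — Component impedances:
  R: Z = R = 2970 Ω
  L: Z = jωL = j·439.2·0.000892 = 0 + j0.3918 Ω
Step 3 — Series combination: Z_total = R + L = 2970 + j0.3918 Ω = 2970∠0.0° Ω.
Step 4 — Power factor: PF = cos(φ) = Re(Z)/|Z| = 2970/2970 = 1.
Step 5 — Type: Im(Z) = 0.3918 ⇒ lagging (phase φ = 0.0°).

PF = 1 (lagging, φ = 0.0°)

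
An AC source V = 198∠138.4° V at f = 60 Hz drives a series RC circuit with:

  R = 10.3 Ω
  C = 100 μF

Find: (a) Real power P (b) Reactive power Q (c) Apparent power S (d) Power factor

Step 1 — Angular frequency: ω = 2π·f = 2π·60 = 377 rad/s.
Step 2 — Component impedances:
  R: Z = R = 10.3 Ω
  C: Z = 1/(jωC) = -j/(ω·C) = 0 - j26.53 Ω
Step 3 — Series combination: Z_total = R + C = 10.3 - j26.53 Ω = 28.46∠-68.8° Ω.
Step 4 — Source phasor: V = 198∠138.4° V = -148.1 + j131.5 V.
Step 5 — Current: I = V / Z = -6.19 - j3.178 A = 6.958∠-152.8° A.
Step 6 — Complex power: S = V·I* = 498.7 - j1284 VA.
Step 7 — Real power: P = Re(S) = 498.7 W.
Step 8 — Reactive power: Q = Im(S) = -1284 VAR.
Step 9 — Apparent power: |S| = 1378 VA.
Step 10 — Power factor: PF = P/|S| = 0.362 (leading).

(a) P = 498.7 W  (b) Q = -1284 VAR  (c) S = 1378 VA  (d) PF = 0.362 (leading)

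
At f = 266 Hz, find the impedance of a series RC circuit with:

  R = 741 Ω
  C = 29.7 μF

Step 1 — Angular frequency: ω = 2π·f = 2π·266 = 1671 rad/s.
Step 2 — Component impedances:
  R: Z = R = 741 Ω
  C: Z = 1/(jωC) = -j/(ω·C) = 0 - j20.15 Ω
Step 3 — Series combination: Z_total = R + C = 741 - j20.15 Ω = 741.3∠-1.6° Ω.

Z = 741 - j20.15 Ω = 741.3∠-1.6° Ω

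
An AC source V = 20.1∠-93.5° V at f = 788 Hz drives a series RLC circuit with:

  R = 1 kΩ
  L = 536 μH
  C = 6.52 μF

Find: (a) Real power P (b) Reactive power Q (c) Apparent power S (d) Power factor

Step 1 — Angular frequency: ω = 2π·f = 2π·788 = 4951 rad/s.
Step 2 — Component impedances:
  R: Z = R = 1000 Ω
  L: Z = jωL = j·4951·0.000536 = 0 + j2.654 Ω
  C: Z = 1/(jωC) = -j/(ω·C) = 0 - j30.98 Ω
Step 3 — Series combination: Z_total = R + L + C = 1000 - j28.32 Ω = 1000∠-1.6° Ω.
Step 4 — Source phasor: V = 20.1∠-93.5° V = -1.227 - j20.06 V.
Step 5 — Current: I = V / Z = -0.0006583 - j0.02008 A = 0.02009∠-91.9° A.
Step 6 — Complex power: S = V·I* = 0.4037 - j0.01143 VA.
Step 7 — Real power: P = Re(S) = 0.4037 W.
Step 8 — Reactive power: Q = Im(S) = -0.01143 VAR.
Step 9 — Apparent power: |S| = 0.4038 VA.
Step 10 — Power factor: PF = P/|S| = 0.9996 (leading).

(a) P = 0.4037 W  (b) Q = -0.01143 VAR  (c) S = 0.4038 VA  (d) PF = 0.9996 (leading)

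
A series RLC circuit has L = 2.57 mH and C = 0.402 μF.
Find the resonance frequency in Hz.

Step 1 — Resonance condition Im(Z)=0 gives ω₀ = 1/√(LC).
Step 2 — ω₀ = 1/√(0.00257·4.02e-07) = 3.111e+04 rad/s.
Step 3 — f₀ = ω₀/(2π) = 4952 Hz.

f₀ = 4952 Hz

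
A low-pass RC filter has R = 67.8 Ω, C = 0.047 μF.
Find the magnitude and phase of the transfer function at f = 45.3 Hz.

Step 1 — Angular frequency: ω = 2π·45.3 = 284.6 rad/s.
Step 2 — Transfer function: H(jω) = 1/(1 + jωRC).
Step 3 — Denominator: 1 + jωRC = 1 + j·284.6·67.8·4.7e-08 = 1 + j0.000907.
Step 4 — H = 1 - j0.000907.
Step 5 — Magnitude: |H| = 1 (-0.0 dB); phase: φ = -0.1°.

|H| = 1 (-0.0 dB), φ = -0.1°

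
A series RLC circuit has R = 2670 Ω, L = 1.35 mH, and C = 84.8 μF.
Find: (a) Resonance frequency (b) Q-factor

Step 1 — Resonance condition Im(Z)=0 gives ω₀ = 1/√(LC).
Step 2 — ω₀ = 1/√(0.00135·8.48e-05) = 2956 rad/s.
Step 3 — f₀ = ω₀/(2π) = 470.4 Hz.
Step 4 — Series Q: Q = ω₀L/R = 2956·0.00135/2670 = 0.001494.

(a) f₀ = 470.4 Hz  (b) Q = 0.001494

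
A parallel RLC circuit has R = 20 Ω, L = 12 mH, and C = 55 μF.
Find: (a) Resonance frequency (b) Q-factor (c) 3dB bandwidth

Step 1 — Resonance: ω₀ = 1/√(LC) = 1/√(0.012·5.5e-05) = 1231 rad/s.
Step 2 — f₀ = ω₀/(2π) = 195.9 Hz.
Step 3 — Parallel Q: Q = R/(ω₀L) = 20/(1231·0.012) = 1.354.
Step 4 — Bandwidth: Δω = ω₀/Q = 909.1 rad/s; BW = Δω/(2π) = 144.7 Hz.

(a) f₀ = 195.9 Hz  (b) Q = 1.354  (c) BW = 144.7 Hz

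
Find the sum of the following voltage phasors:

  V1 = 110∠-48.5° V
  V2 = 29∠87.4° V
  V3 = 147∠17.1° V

Step 1 — Convert each phasor to rectangular form:
  V1 = 110·(cos(-48.5°) + j·sin(-48.5°)) = 72.89 - j82.39 V
  V2 = 29·(cos(87.4°) + j·sin(87.4°)) = 1.316 + j28.97 V
  V3 = 147·(cos(17.1°) + j·sin(17.1°)) = 140.5 + j43.22 V
Step 2 — Sum components: V_total = 214.7 - j10.19 V.
Step 3 — Convert to polar: |V_total| = 214.9 V, ∠V_total = -2.7°.

V_total = 214.9∠-2.7° V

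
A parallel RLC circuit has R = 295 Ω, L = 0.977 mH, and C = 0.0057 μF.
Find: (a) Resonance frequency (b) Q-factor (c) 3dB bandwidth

Step 1 — Resonance: ω₀ = 1/√(LC) = 1/√(0.000977·5.7e-09) = 4.238e+05 rad/s.
Step 2 — f₀ = ω₀/(2π) = 6.744e+04 Hz.
Step 3 — Parallel Q: Q = R/(ω₀L) = 295/(4.238e+05·0.000977) = 0.7125.
Step 4 — Bandwidth: Δω = ω₀/Q = 5.947e+05 rad/s; BW = Δω/(2π) = 9.465e+04 Hz.

(a) f₀ = 6.744e+04 Hz  (b) Q = 0.7125  (c) BW = 9.465e+04 Hz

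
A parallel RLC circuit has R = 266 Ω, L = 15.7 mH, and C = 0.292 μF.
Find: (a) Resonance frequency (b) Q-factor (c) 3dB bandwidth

Step 1 — Resonance: ω₀ = 1/√(LC) = 1/√(0.0157·2.92e-07) = 1.477e+04 rad/s.
Step 2 — f₀ = ω₀/(2π) = 2351 Hz.
Step 3 — Parallel Q: Q = R/(ω₀L) = 266/(1.477e+04·0.0157) = 1.147.
Step 4 — Bandwidth: Δω = ω₀/Q = 1.287e+04 rad/s; BW = Δω/(2π) = 2049 Hz.

(a) f₀ = 2351 Hz  (b) Q = 1.147  (c) BW = 2049 Hz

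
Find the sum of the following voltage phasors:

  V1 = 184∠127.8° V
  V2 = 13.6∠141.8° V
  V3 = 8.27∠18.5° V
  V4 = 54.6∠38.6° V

Step 1 — Convert each phasor to rectangular form:
  V1 = 184·(cos(127.8°) + j·sin(127.8°)) = -112.8 + j145.4 V
  V2 = 13.6·(cos(141.8°) + j·sin(141.8°)) = -10.69 + j8.41 V
  V3 = 8.27·(cos(18.5°) + j·sin(18.5°)) = 7.843 + j2.624 V
  V4 = 54.6·(cos(38.6°) + j·sin(38.6°)) = 42.67 + j34.06 V
Step 2 — Sum components: V_total = -72.95 + j190.5 V.
Step 3 — Convert to polar: |V_total| = 204 V, ∠V_total = 111.0°.

V_total = 204∠111.0° V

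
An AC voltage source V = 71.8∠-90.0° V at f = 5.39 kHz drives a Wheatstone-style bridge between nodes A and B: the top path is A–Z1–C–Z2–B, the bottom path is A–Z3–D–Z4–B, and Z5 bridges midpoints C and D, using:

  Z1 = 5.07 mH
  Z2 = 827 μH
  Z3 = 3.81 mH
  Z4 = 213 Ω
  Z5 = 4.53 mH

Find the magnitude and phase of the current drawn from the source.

Step 1 — Angular frequency: ω = 2π·f = 2π·5390 = 3.387e+04 rad/s.
Step 2 — Component impedances:
  Z1: Z = jωL = j·3.387e+04·0.00507 = 0 + j171.7 Ω
  Z2: Z = jωL = j·3.387e+04·0.000827 = 0 + j28.01 Ω
  Z3: Z = jωL = j·3.387e+04·0.00381 = 0 + j129 Ω
  Z4: Z = R = 213 Ω
  Z5: Z = jωL = j·3.387e+04·0.00453 = 0 + j153.4 Ω
Step 3 — Bridge requires nodal analysis (the Z5 bridge couples midpoints C and D, so the two paths cannot be reduced to a simple series/parallel combination). Setting node B to ground and injecting 1 A at node A, the 3-node admittance system at A, C, D solves to V_A = Z_AB = 25.35 + j119.4 Ω = 122∠78.0° Ω.
Step 4 — Source phasor: V = 71.8∠-90.0° V = 0 - j71.8 V.
Step 5 — Ohm's law: I = V / Z_total = (0 - j71.8) / (25.35 + j119.4) = -0.5755 - j0.1222 A.
Step 6 — Convert to polar: |I| = 0.5884 A, ∠I = -168.0°.

I = 0.5884∠-168.0° A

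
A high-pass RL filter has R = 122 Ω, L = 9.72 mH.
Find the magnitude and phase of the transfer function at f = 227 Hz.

Step 1 — Angular frequency: ω = 2π·227 = 1426 rad/s.
Step 2 — Transfer function: H(jω) = jωL/(R + jωL).
Step 3 — Numerator jωL = j·13.86; denominator R + jωL = 122 + j13.86.
Step 4 — H = 0.01275 + j0.1122.
Step 5 — Magnitude: |H| = 0.1129 (-18.9 dB); phase: φ = 83.5°.

|H| = 0.1129 (-18.9 dB), φ = 83.5°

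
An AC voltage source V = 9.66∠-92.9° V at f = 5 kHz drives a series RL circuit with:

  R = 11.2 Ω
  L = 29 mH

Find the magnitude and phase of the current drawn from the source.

Step 1 — Angular frequency: ω = 2π·f = 2π·5000 = 3.142e+04 rad/s.
Step 2 — Component impedances:
  R: Z = R = 11.2 Ω
  L: Z = jωL = j·3.142e+04·0.029 = 0 + j911.1 Ω
Step 3 — Series combination: Z_total = R + L = 11.2 + j911.1 Ω = 911.1∠89.3° Ω.
Step 4 — Source phasor: V = 9.66∠-92.9° V = -0.4887 - j9.648 V.
Step 5 — Ohm's law: I = V / Z_total = (-0.4887 - j9.648) / (11.2 + j911.1) = -0.01059 + j0.0004062 A.
Step 6 — Convert to polar: |I| = 0.0106 A, ∠I = 177.8°.

I = 0.0106∠177.8° A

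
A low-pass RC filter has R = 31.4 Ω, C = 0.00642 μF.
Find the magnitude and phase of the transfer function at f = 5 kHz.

Step 1 — Angular frequency: ω = 2π·5000 = 3.142e+04 rad/s.
Step 2 — Transfer function: H(jω) = 1/(1 + jωRC).
Step 3 — Denominator: 1 + jωRC = 1 + j·3.142e+04·31.4·6.42e-09 = 1 + j0.006333.
Step 4 — H = 1 - j0.006333.
Step 5 — Magnitude: |H| = 1 (-0.0 dB); phase: φ = -0.4°.

|H| = 1 (-0.0 dB), φ = -0.4°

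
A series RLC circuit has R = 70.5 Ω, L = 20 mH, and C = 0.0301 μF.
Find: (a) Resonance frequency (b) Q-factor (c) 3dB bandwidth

Step 1 — Resonance: ω₀ = 1/√(LC) = 1/√(0.02·3.01e-08) = 4.076e+04 rad/s.
Step 2 — f₀ = ω₀/(2π) = 6487 Hz.
Step 3 — Series Q: Q = ω₀L/R = 4.076e+04·0.02/70.5 = 11.56.
Step 4 — Bandwidth: Δω = ω₀/Q = 3525 rad/s; BW = Δω/(2π) = 561 Hz.

(a) f₀ = 6487 Hz  (b) Q = 11.56  (c) BW = 561 Hz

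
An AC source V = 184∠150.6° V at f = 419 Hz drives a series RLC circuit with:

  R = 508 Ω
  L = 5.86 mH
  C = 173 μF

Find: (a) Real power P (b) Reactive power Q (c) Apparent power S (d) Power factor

Step 1 — Angular frequency: ω = 2π·f = 2π·419 = 2633 rad/s.
Step 2 — Component impedances:
  R: Z = R = 508 Ω
  L: Z = jωL = j·2633·0.00586 = 0 + j15.43 Ω
  C: Z = 1/(jωC) = -j/(ω·C) = 0 - j2.196 Ω
Step 3 — Series combination: Z_total = R + L + C = 508 + j13.23 Ω = 508.2∠1.5° Ω.
Step 4 — Source phasor: V = 184∠150.6° V = -160.3 + j90.33 V.
Step 5 — Current: I = V / Z = -0.3107 + j0.1859 A = 0.3621∠149.1° A.
Step 6 — Complex power: S = V·I* = 66.6 + j1.735 VA.
Step 7 — Real power: P = Re(S) = 66.6 W.
Step 8 — Reactive power: Q = Im(S) = 1.735 VAR.
Step 9 — Apparent power: |S| = 66.62 VA.
Step 10 — Power factor: PF = P/|S| = 0.9997 (lagging).

(a) P = 66.6 W  (b) Q = 1.735 VAR  (c) S = 66.62 VA  (d) PF = 0.9997 (lagging)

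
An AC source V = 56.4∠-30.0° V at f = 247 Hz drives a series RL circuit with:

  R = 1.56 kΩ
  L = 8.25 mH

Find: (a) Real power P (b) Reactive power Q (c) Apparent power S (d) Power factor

Step 1 — Angular frequency: ω = 2π·f = 2π·247 = 1552 rad/s.
Step 2 — Component impedances:
  R: Z = R = 1560 Ω
  L: Z = jωL = j·1552·0.00825 = 0 + j12.8 Ω
Step 3 — Series combination: Z_total = R + L = 1560 + j12.8 Ω = 1560∠0.5° Ω.
Step 4 — Source phasor: V = 56.4∠-30.0° V = 48.84 - j28.2 V.
Step 5 — Current: I = V / Z = 0.03116 - j0.01833 A = 0.03615∠-30.5° A.
Step 6 — Complex power: S = V·I* = 2.039 + j0.01673 VA.
Step 7 — Real power: P = Re(S) = 2.039 W.
Step 8 — Reactive power: Q = Im(S) = 0.01673 VAR.
Step 9 — Apparent power: |S| = 2.039 VA.
Step 10 — Power factor: PF = P/|S| = 1 (lagging).

(a) P = 2.039 W  (b) Q = 0.01673 VAR  (c) S = 2.039 VA  (d) PF = 1 (lagging)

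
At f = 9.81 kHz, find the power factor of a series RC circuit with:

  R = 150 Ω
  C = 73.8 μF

Step 1 — Angular frequency: ω = 2π·f = 2π·9810 = 6.164e+04 rad/s.
Step 2 — Component impedances:
  R: Z = R = 150 Ω
  C: Z = 1/(jωC) = -j/(ω·C) = 0 - j0.2198 Ω
Step 3 — Series combination: Z_total = R + C = 150 - j0.2198 Ω = 150∠-0.1° Ω.
Step 4 — Power factor: PF = cos(φ) = Re(Z)/|Z| = 150/150 = 1.
Step 5 — Type: Im(Z) = -0.2198 ⇒ leading (phase φ = -0.1°).

PF = 1 (leading, φ = -0.1°)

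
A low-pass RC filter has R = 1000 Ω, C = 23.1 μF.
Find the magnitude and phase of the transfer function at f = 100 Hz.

Step 1 — Angular frequency: ω = 2π·100 = 628.3 rad/s.
Step 2 — Transfer function: H(jω) = 1/(1 + jωRC).
Step 3 — Denominator: 1 + jωRC = 1 + j·628.3·1000·2.31e-05 = 1 + j14.51.
Step 4 — H = 0.004725 - j0.06857.
Step 5 — Magnitude: |H| = 0.06874 (-23.3 dB); phase: φ = -86.1°.

|H| = 0.06874 (-23.3 dB), φ = -86.1°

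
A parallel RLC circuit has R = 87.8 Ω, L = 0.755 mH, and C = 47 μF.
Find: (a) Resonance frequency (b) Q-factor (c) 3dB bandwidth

Step 1 — Resonance: ω₀ = 1/√(LC) = 1/√(0.000755·4.7e-05) = 5309 rad/s.
Step 2 — f₀ = ω₀/(2π) = 844.9 Hz.
Step 3 — Parallel Q: Q = R/(ω₀L) = 87.8/(5309·0.000755) = 21.91.
Step 4 — Bandwidth: Δω = ω₀/Q = 242.3 rad/s; BW = Δω/(2π) = 38.57 Hz.

(a) f₀ = 844.9 Hz  (b) Q = 21.91  (c) BW = 38.57 Hz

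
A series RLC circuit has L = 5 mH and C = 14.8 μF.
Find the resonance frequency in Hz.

Step 1 — Resonance condition Im(Z)=0 gives ω₀ = 1/√(LC).
Step 2 — ω₀ = 1/√(0.005·1.48e-05) = 3676 rad/s.
Step 3 — f₀ = ω₀/(2π) = 585.1 Hz.

f₀ = 585.1 Hz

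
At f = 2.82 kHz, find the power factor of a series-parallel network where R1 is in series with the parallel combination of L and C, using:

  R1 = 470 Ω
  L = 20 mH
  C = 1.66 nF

Step 1 — Angular frequency: ω = 2π·f = 2π·2820 = 1.772e+04 rad/s.
Step 2 — Component impedances:
  R1: Z = R = 470 Ω
  L: Z = jωL = j·1.772e+04·0.02 = 0 + j354.4 Ω
  C: Z = 1/(jωC) = -j/(ω·C) = 0 - j3.4e+04 Ω
Step 3 — Parallel branch: L || C = 1/(1/L + 1/C) = 0 + j358.1 Ω.
Step 4 — Series with R1: Z_total = R1 + (L || C) = 470 + j358.1 Ω = 590.9∠37.3° Ω.
Step 5 — Power factor: PF = cos(φ) = Re(Z)/|Z| = 470/590.9 = 0.7954.
Step 6 — Type: Im(Z) = 358.1 ⇒ lagging (phase φ = 37.3°).

PF = 0.7954 (lagging, φ = 37.3°)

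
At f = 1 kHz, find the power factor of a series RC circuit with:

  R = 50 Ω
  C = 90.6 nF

Step 1 — Angular frequency: ω = 2π·f = 2π·1000 = 6283 rad/s.
Step 2 — Component impedances:
  R: Z = R = 50 Ω
  C: Z = 1/(jωC) = -j/(ω·C) = 0 - j1757 Ω
Step 3 — Series combination: Z_total = R + C = 50 - j1757 Ω = 1757∠-88.4° Ω.
Step 4 — Power factor: PF = cos(φ) = Re(Z)/|Z| = 50/1757.4 = 0.02845.
Step 5 — Type: Im(Z) = -1757 ⇒ leading (phase φ = -88.4°).

PF = 0.02845 (leading, φ = -88.4°)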